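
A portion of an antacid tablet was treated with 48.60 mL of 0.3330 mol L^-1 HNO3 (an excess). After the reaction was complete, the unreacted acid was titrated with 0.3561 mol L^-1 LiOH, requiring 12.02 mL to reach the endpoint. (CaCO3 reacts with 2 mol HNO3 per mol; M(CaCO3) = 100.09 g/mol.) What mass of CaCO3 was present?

Total n(HNO3) added = 0.3330 x 0.04860 = 0.01618 mol.
n(LiOH) used = 0.3561 x 0.01202 = 0.004280 mol, which equals the excess n(HNO3).
So n(HNO3) consumed by the sample = 0.01618 - 0.004280 = 0.01190 mol.
n(CaCO3) = 0.01190 / 2 = 0.005952 mol.
mass = 0.005952 mol x 100.09 g/mol = 0.596 g.

0.596 g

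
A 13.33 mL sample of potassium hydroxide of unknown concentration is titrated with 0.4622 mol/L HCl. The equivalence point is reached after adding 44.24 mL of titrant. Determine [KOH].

1.53 M

n(HCl) delivered = 0.4622 x 0.04424 = 0.02045 mol.
For a 1:1 reaction, n(KOH) = 0.02045 mol.
[KOH] = 0.02045 mol / 0.01333 L = 1.53 M.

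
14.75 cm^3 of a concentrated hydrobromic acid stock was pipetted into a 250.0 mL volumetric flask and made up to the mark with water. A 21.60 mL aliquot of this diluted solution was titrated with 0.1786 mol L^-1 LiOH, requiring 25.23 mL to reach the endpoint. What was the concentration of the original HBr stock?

3.54 M

n(LiOH) = 0.1786 x 0.02523 = 0.004506 mol.
n(HBr) in the aliquot = 0.004506 mol.
[diluted HBr] = 0.004506 / 0.02160 = 0.2086 M.
Dilution factor = 250.0/14.75 = 16.95, so [stock] = 0.2086 x 16.95 = 3.54 M.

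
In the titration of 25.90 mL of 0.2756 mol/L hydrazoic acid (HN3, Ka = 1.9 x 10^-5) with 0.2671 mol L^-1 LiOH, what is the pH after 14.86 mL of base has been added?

Initial n(HN3) = 0.2756 x 0.02590 = 0.007138 mol.
n(LiOH) added = 0.2671 x 0.01486 = 0.003969 mol, converting that many moles of HN3 to N3-.
Remaining n(HN3) = 0.003169 mol; n(N3-) = 0.003969 mol.
By Henderson-Hasselbalch, pH = pKa + log([A^-]/[HA]) = 4.72 + log(0.003969/0.003169) = 4.72 + (+0.10) = 4.82.

4.82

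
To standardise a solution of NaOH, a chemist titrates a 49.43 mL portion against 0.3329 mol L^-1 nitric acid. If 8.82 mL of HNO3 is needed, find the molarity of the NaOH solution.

0.0594 M

n(HNO3) delivered = 0.3329 x 0.008820 = 0.002936 mol.
For a 1:1 reaction, n(NaOH) = 0.002936 mol.
[NaOH] = 0.002936 mol / 0.04943 L = 0.0594 M.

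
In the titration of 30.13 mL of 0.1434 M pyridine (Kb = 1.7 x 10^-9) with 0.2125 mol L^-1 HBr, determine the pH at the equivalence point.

3.15

n(C5H5N) = 0.1434 x 0.03013 = 0.004321 mol; V(HBr) at equivalence = 0.004321/0.2125 = 0.02033 L.
At equivalence the base is fully converted to C5H5NH+; total volume = 0.05046 L, so [C5H5NH+] = 0.004321/0.05046 = 0.08562 M.
Ka(C5H5NH+) = Kw/Kb = 1.0e-14 / 1.7 x 10^-9 = 5.88e-6.
[H^+] = sqrt(Ka x [C5H5NH+]) = sqrt(5.88e-6 x 0.08562) = 0.000710 M.
pH = -log(0.000710) = 3.15.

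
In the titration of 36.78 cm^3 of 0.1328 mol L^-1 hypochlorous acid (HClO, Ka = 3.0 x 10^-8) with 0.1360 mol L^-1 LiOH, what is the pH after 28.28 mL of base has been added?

Initial n(HClO) = 0.1328 x 0.03678 = 0.004884 mol.
n(LiOH) added = 0.1360 x 0.02828 = 0.003846 mol, converting that many moles of HClO to ClO-.
Remaining n(HClO) = 0.001038 mol; n(ClO-) = 0.003846 mol.
By Henderson-Hasselbalch, pH = pKa + log([A^-]/[HA]) = 7.52 + log(0.003846/0.001038) = 7.52 + (+0.57) = 8.09.

8.09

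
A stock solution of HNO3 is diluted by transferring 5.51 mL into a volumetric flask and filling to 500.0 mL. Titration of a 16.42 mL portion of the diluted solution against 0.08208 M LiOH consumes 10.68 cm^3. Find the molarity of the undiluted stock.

4.84 M

n(LiOH) = 0.08208 x 0.01068 = 0.0008766 mol.
n(HNO3) in the aliquot = 0.0008766 mol.
[diluted HNO3] = 0.0008766 / 0.01642 = 0.05339 M.
Dilution factor = 500.0/5.510 = 90.74, so [stock] = 0.05339 x 90.74 = 4.84 M.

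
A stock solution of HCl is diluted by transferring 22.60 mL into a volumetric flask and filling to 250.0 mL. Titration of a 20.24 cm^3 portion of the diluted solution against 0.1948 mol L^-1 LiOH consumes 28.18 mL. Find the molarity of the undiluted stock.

n(LiOH) = 0.1948 x 0.02818 = 0.005489 mol.
n(HCl) in the aliquot = 0.005489 mol.
[diluted HCl] = 0.005489 / 0.02024 = 0.2712 M.
Dilution factor = 250.0/22.60 = 11.06, so [stock] = 0.2712 x 11.06 = 3.00 M.

3.00 M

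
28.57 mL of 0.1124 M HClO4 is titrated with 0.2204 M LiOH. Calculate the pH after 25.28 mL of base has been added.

n(acid) = 0.1124 x 0.02857 = 0.003211 mol; n(LiOH) added = 0.2204 x 0.02528 = 0.005572 mol.
Base is in excess by 0.005572 - 0.003211 = 0.002360 mol in a total volume of 0.05385 L.
[OH^-] = 0.002360/0.05385 = 0.04383 M, so pOH = 1.36 and pH = 14.00 - 1.36 = 12.64.

12.64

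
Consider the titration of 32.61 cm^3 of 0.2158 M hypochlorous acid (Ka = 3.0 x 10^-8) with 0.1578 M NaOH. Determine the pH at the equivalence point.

n(HClO) = 0.2158 x 0.03261 = 0.007037 mol; V(NaOH) at equivalence = 0.007037/0.1578 = 0.04460 L.
At equivalence all the acid is converted to ClO-; total volume = 0.03261 + 0.04460 = 0.07721 L, so [ClO-] = 0.007037/0.07721 = 0.09115 M.
Kb = Kw/Ka = 1.0e-14 / 3.0 x 10^-8 = 3.33e-7.
[OH^-] = sqrt(Kb x [ClO-]) = sqrt(3.33e-7 x 0.09115) = 0.000174 M.
pOH = 3.76, so pH = 14.00 - 3.76 = 10.24.

10.24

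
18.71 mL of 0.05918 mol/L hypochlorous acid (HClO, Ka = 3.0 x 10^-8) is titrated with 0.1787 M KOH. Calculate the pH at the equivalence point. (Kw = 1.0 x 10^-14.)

n(HClO) = 0.05918 x 0.01871 = 0.001107 mol; V(KOH) at equivalence = 0.001107/0.1787 = 0.006196 L.
At equivalence all the acid is converted to ClO-; total volume = 0.01871 + 0.006196 = 0.02491 L, so [ClO-] = 0.001107/0.02491 = 0.04446 M.
Kb = Kw/Ka = 1.0e-14 / 3.0 x 10^-8 = 3.33e-7.
[OH^-] = sqrt(Kb x [ClO-]) = sqrt(3.33e-7 x 0.04446) = 0.000122 M.
pOH = 3.91, so pH = 14.00 - 3.91 = 10.09.

10.09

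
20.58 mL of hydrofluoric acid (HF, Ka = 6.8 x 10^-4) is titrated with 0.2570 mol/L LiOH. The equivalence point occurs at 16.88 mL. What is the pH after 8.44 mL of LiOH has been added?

3.17

8.44 mL is exactly half the equivalence volume (16.88/2), i.e. the half-equivalence point.
There, n(HA) = n(A^-), so pH = pKa = -log(6.8 x 10^-4) = 3.17.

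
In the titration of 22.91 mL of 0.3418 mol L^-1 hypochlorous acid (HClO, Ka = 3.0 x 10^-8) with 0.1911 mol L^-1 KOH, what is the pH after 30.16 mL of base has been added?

7.97

Initial n(HClO) = 0.3418 x 0.02291 = 0.007831 mol.
n(KOH) added = 0.1911 x 0.03016 = 0.005764 mol, converting that many moles of HClO to ClO-.
Remaining n(HClO) = 0.002067 mol; n(ClO-) = 0.005764 mol.
By Henderson-Hasselbalch, pH = pKa + log([A^-]/[HA]) = 7.52 + log(0.005764/0.002067) = 7.52 + (+0.45) = 7.97.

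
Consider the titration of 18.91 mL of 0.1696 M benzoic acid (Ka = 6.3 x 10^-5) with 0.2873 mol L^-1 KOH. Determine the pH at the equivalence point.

n(C6H5COOH) = 0.1696 x 0.01891 = 0.003207 mol; V(KOH) at equivalence = 0.003207/0.2873 = 0.01116 L.
At equivalence all the acid is converted to C6H5COO-; total volume = 0.01891 + 0.01116 = 0.03007 L, so [C6H5COO-] = 0.003207/0.03007 = 0.1066 M.
Kb = Kw/Ka = 1.0e-14 / 6.3 x 10^-5 = 1.59e-10.
[OH^-] = sqrt(Kb x [C6H5COO-]) = sqrt(1.59e-10 x 0.1066) = 4.11e-6 M.
pOH = 5.39, so pH = 14.00 - 5.39 = 8.61.

8.61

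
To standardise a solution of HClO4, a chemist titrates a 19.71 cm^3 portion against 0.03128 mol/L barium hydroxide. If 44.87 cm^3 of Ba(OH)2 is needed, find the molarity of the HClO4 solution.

0.142 M

n(Ba(OH)2) delivered = 0.03128 x 0.04487 = 0.001404 mol.
The reaction is 2 HClO4 + 1 Ba(OH)2, so n(HClO4) = 0.001404 x 2/1 = 0.002807 mol.
[HClO4] = 0.002807 mol / 0.01971 L = 0.142 M.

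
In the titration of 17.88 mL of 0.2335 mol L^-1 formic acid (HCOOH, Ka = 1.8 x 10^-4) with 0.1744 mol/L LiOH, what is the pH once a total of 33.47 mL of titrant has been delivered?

12.51

n(acid) = 0.2335 x 0.01788 = 0.004175 mol; n(LiOH) added = 0.1744 x 0.03347 = 0.005837 mol.
Base is in excess by 0.005837 - 0.004175 = 0.001662 mol in a total volume of 0.05135 L.
[OH^-] = 0.001662/0.05135 = 0.03237 M, so pOH = 1.49 and pH = 14.00 - 1.49 = 12.51.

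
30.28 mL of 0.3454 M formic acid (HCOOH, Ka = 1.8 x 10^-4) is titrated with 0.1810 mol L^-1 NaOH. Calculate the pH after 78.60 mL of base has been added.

12.54

n(acid) = 0.3454 x 0.03028 = 0.01046 mol; n(NaOH) added = 0.1810 x 0.07860 = 0.01423 mol.
Base is in excess by 0.01423 - 0.01046 = 0.003768 mol in a total volume of 0.1089 L.
[OH^-] = 0.003768/0.1089 = 0.03461 M, so pOH = 1.46 and pH = 14.00 - 1.46 = 12.54.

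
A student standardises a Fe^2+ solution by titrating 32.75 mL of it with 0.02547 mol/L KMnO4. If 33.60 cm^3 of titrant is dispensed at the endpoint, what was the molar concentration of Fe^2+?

n(KMnO4) = 0.02547 x 0.03360 = 0.0008558 mol.
From the balanced equation, 1 mol KMnO4 reacts with 5 mol Fe^2+, so n(Fe^2+) = 0.0008558 x 5/1 = 0.004279 mol.
[Fe^2+] = 0.004279 / 0.03275 L = 0.131 M.

0.131 M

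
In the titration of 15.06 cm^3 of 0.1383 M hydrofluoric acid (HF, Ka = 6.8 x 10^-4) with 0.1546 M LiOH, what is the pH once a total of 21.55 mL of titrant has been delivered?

n(acid) = 0.1383 x 0.01506 = 0.002083 mol; n(LiOH) added = 0.1546 x 0.02155 = 0.003332 mol.
Base is in excess by 0.003332 - 0.002083 = 0.001249 mol in a total volume of 0.03661 L.
[OH^-] = 0.001249/0.03661 = 0.03411 M, so pOH = 1.47 and pH = 14.00 - 1.47 = 12.53.

12.53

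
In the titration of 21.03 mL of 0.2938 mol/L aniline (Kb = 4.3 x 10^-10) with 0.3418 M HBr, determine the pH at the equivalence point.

2.72

n(C6H5NH2) = 0.2938 x 0.02103 = 0.006179 mol; V(HBr) at equivalence = 0.006179/0.3418 = 0.01808 L.
At equivalence the base is fully converted to C6H5NH3+; total volume = 0.03911 L, so [C6H5NH3+] = 0.006179/0.03911 = 0.1580 M.
Ka(C6H5NH3+) = Kw/Kb = 1.0e-14 / 4.3 x 10^-10 = 2.33e-5.
[H^+] = sqrt(Ka x [C6H5NH3+]) = sqrt(2.33e-5 x 0.1580) = 0.00192 M.
pH = -log(0.00192) = 2.72.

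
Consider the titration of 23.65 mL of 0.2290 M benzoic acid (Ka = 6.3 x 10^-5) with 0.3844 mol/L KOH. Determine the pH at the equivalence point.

8.68

n(C6H5COOH) = 0.2290 x 0.02365 = 0.005416 mol; V(KOH) at equivalence = 0.005416/0.3844 = 0.01409 L.
At equivalence all the acid is converted to C6H5COO-; total volume = 0.02365 + 0.01409 = 0.03774 L, so [C6H5COO-] = 0.005416/0.03774 = 0.1435 M.
Kb = Kw/Ka = 1.0e-14 / 6.3 x 10^-5 = 1.59e-10.
[OH^-] = sqrt(Kb x [C6H5COO-]) = sqrt(1.59e-10 x 0.1435) = 4.77e-6 M.
pOH = 5.32, so pH = 14.00 - 5.32 = 8.68.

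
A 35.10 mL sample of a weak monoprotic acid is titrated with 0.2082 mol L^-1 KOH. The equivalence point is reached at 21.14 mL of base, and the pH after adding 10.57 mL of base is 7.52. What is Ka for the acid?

3.0 x 10^-8

10.57 mL is half of the equivalence volume, so this is the half-equivalence point where [HA] = [A^-].
At half-equivalence pH = pKa, so pKa = 7.52.
Ka = 10^(-7.52) = 3.0 x 10^-8.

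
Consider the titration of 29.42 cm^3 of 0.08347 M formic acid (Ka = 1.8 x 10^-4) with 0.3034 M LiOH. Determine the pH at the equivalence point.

8.28

n(HCOOH) = 0.08347 x 0.02942 = 0.002456 mol; V(LiOH) at equivalence = 0.002456/0.3034 = 0.008094 L.
At equivalence all the acid is converted to HCOO-; total volume = 0.02942 + 0.008094 = 0.03751 L, so [HCOO-] = 0.002456/0.03751 = 0.06546 M.
Kb = Kw/Ka = 1.0e-14 / 1.8 x 10^-4 = 5.56e-11.
[OH^-] = sqrt(Kb x [HCOO-]) = sqrt(5.56e-11 x 0.06546) = 1.91e-6 M.
pOH = 5.72, so pH = 14.00 - 5.72 = 8.28.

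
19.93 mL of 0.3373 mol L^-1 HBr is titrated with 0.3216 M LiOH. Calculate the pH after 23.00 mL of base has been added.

12.20

n(acid) = 0.3373 x 0.01993 = 0.006722 mol; n(LiOH) added = 0.3216 x 0.02300 = 0.007397 mol.
Base is in excess by 0.007397 - 0.006722 = 0.0006744 mol in a total volume of 0.04293 L.
[OH^-] = 0.0006744/0.04293 = 0.01571 M, so pOH = 1.80 and pH = 14.00 - 1.80 = 12.20.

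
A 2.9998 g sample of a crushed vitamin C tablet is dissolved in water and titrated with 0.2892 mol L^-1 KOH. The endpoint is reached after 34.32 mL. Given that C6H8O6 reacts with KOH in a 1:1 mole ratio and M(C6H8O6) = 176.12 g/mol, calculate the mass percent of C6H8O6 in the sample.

58.3%

n(KOH) = 0.2892 x 0.03432 = 0.009925 mol.
n(C6H8O6) = 0.009925 / 1 = 0.009925 mol.
mass of C6H8O6 = 0.009925 x 176.12 = 1.748 g.
% purity = 1.748 / 2.9998 x 100 = 58.3%.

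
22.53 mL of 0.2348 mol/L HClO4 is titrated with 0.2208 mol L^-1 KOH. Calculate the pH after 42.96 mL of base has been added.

12.81

n(acid) = 0.2348 x 0.02253 = 0.005290 mol; n(KOH) added = 0.2208 x 0.04296 = 0.009486 mol.
Base is in excess by 0.009486 - 0.005290 = 0.004196 mol in a total volume of 0.06549 L.
[OH^-] = 0.004196/0.06549 = 0.06406 M, so pOH = 1.19 and pH = 14.00 - 1.19 = 12.81.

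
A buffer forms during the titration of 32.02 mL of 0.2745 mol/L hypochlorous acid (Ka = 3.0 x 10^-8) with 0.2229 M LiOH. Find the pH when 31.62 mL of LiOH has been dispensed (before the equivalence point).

8.13

Initial n(HClO) = 0.2745 x 0.03202 = 0.008789 mol.
n(LiOH) added = 0.2229 x 0.03162 = 0.007048 mol, converting that many moles of HClO to ClO-.
Remaining n(HClO) = 0.001741 mol; n(ClO-) = 0.007048 mol.
By Henderson-Hasselbalch, pH = pKa + log([A^-]/[HA]) = 7.52 + log(0.007048/0.001741) = 7.52 + (+0.61) = 8.13.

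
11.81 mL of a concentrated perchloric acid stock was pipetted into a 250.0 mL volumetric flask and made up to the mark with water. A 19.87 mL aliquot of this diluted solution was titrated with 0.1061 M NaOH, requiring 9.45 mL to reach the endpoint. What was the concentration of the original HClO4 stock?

1.07 M

n(NaOH) = 0.1061 x 0.009450 = 0.001003 mol.
n(HClO4) in the aliquot = 0.001003 mol.
[diluted HClO4] = 0.001003 / 0.01987 = 0.05046 M.
Dilution factor = 250.0/11.81 = 21.17, so [stock] = 0.05046 x 21.17 = 1.07 M.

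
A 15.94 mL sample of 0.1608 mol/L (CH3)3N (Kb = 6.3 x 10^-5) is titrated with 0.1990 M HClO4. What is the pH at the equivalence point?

5.43

n((CH3)3N) = 0.1608 x 0.01594 = 0.002563 mol; V(HClO4) at equivalence = 0.002563/0.1990 = 0.01288 L.
At equivalence the base is fully converted to (CH3)3NH+; total volume = 0.02882 L, so [(CH3)3NH+] = 0.002563/0.02882 = 0.08894 M.
Ka((CH3)3NH+) = Kw/Kb = 1.0e-14 / 6.3 x 10^-5 = 1.59e-10.
[H^+] = sqrt(Ka x [(CH3)3NH+]) = sqrt(1.59e-10 x 0.08894) = 3.76e-6 M.
pH = -log(3.76e-6) = 5.43.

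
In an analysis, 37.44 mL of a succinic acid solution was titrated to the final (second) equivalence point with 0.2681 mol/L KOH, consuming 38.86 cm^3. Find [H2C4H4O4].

0.139 M

n(KOH) = 0.2681 x 0.03886 = 0.01042 mol.
At the final (second) equivalence point, 2 mol OH^- react per mol H2C4H4O4, so n(H2C4H4O4) = 0.01042 / 2 = 0.005209 mol.
[H2C4H4O4] = 0.005209 / 0.03744 L = 0.139 M.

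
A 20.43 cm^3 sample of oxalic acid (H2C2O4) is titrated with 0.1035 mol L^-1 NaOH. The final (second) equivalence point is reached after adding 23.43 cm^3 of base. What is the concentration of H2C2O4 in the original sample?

0.0593 M

n(NaOH) = 0.1035 x 0.02343 = 0.002425 mol.
At the final (second) equivalence point, 2 mol OH^- react per mol H2C2O4, so n(H2C2O4) = 0.002425 / 2 = 0.001213 mol.
[H2C2O4] = 0.001213 / 0.02043 L = 0.0593 M.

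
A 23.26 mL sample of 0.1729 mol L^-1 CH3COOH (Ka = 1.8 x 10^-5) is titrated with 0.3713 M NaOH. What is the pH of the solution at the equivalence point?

n(CH3COOH) = 0.1729 x 0.02326 = 0.004022 mol; V(NaOH) at equivalence = 0.004022/0.3713 = 0.01083 L.
At equivalence all the acid is converted to CH3COO-; total volume = 0.02326 + 0.01083 = 0.03409 L, so [CH3COO-] = 0.004022/0.03409 = 0.1180 M.
Kb = Kw/Ka = 1.0e-14 / 1.8 x 10^-5 = 5.56e-10.
[OH^-] = sqrt(Kb x [CH3COO-]) = sqrt(5.56e-10 x 0.1180) = 8.10e-6 M.
pOH = 5.09, so pH = 14.00 - 5.09 = 8.91.

8.91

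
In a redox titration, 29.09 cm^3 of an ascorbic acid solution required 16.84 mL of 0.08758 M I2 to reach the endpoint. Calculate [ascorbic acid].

0.0507 M

n(I2) = 0.08758 x 0.01684 = 0.001475 mol.
From the balanced equation, 1 mol I2 reacts with 1 mol ascorbic acid, so n(ascorbic acid) = 0.001475 x 1/1 = 0.001475 mol.
[ascorbic acid] = 0.001475 / 0.02909 L = 0.0507 M.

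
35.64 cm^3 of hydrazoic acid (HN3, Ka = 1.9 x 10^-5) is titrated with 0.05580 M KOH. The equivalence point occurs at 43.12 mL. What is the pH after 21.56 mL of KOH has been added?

21.56 mL is exactly half the equivalence volume (43.12/2), i.e. the half-equivalence point.
There, n(HA) = n(A^-), so pH = pKa = -log(1.9 x 10^-5) = 4.72.

4.72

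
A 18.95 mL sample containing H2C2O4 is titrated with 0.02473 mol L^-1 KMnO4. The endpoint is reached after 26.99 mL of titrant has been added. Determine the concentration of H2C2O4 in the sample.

0.0881 M

n(KMnO4) = 0.02473 x 0.02699 = 0.0006675 mol.
From the balanced equation, 2 mol KMnO4 reacts with 5 mol H2C2O4, so n(H2C2O4) = 0.0006675 x 5/2 = 0.001669 mol.
[H2C2O4] = 0.001669 / 0.01895 L = 0.0881 M.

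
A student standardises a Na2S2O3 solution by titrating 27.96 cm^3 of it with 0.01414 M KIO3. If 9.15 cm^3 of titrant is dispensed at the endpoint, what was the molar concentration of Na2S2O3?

n(KIO3) = 0.01414 x 0.009150 = 0.0001294 mol.
From the balanced equation, 1 mol KIO3 reacts with 6 mol Na2S2O3, so n(Na2S2O3) = 0.0001294 x 6/1 = 0.0007763 mol.
[Na2S2O3] = 0.0007763 / 0.02796 L = 0.0278 M.

0.0278 M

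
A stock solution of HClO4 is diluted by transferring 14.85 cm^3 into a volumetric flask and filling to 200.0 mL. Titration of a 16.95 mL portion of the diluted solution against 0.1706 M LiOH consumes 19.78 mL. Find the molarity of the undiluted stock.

2.68 M

n(LiOH) = 0.1706 x 0.01978 = 0.003374 mol.
n(HClO4) in the aliquot = 0.003374 mol.
[diluted HClO4] = 0.003374 / 0.01695 = 0.1991 M.
Dilution factor = 200.0/14.85 = 13.47, so [stock] = 0.1991 x 13.47 = 2.68 M.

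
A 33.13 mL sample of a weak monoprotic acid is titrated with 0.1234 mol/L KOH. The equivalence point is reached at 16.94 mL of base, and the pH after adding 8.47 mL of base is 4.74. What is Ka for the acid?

8.47 mL is half of the equivalence volume, so this is the half-equivalence point where [HA] = [A^-].
At half-equivalence pH = pKa, so pKa = 4.74.
Ka = 10^(-4.74) = 1.8 x 10^-5.

1.8 x 10^-5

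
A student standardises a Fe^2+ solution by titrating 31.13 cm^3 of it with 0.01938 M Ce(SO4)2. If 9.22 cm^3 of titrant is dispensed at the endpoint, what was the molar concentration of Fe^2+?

0.00574 M

n(Ce(SO4)2) = 0.01938 x 0.009220 = 0.0001787 mol.
From the balanced equation, 1 mol Ce(SO4)2 reacts with 1 mol Fe^2+, so n(Fe^2+) = 0.0001787 x 1/1 = 0.0001787 mol.
[Fe^2+] = 0.0001787 / 0.03113 L = 0.00574 M.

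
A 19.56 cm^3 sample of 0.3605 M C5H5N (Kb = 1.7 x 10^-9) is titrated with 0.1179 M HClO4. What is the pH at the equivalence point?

3.14

n(C5H5N) = 0.3605 x 0.01956 = 0.007051 mol; V(HClO4) at equivalence = 0.007051/0.1179 = 0.05981 L.
At equivalence the base is fully converted to C5H5NH+; total volume = 0.07937 L, so [C5H5NH+] = 0.007051/0.07937 = 0.08884 M.
Ka(C5H5NH+) = Kw/Kb = 1.0e-14 / 1.7 x 10^-9 = 5.88e-6.
[H^+] = sqrt(Ka x [C5H5NH+]) = sqrt(5.88e-6 x 0.08884) = 0.000723 M.
pH = -log(0.000723) = 3.14.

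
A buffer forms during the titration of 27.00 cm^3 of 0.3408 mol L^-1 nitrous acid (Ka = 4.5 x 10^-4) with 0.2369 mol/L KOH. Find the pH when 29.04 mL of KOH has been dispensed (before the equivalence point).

Initial n(HNO2) = 0.3408 x 0.02700 = 0.009202 mol.
n(KOH) added = 0.2369 x 0.02904 = 0.006880 mol, converting that many moles of HNO2 to NO2-.
Remaining n(HNO2) = 0.002322 mol; n(NO2-) = 0.006880 mol.
By Henderson-Hasselbalch, pH = pKa + log([A^-]/[HA]) = 3.35 + log(0.006880/0.002322) = 3.35 + (+0.47) = 3.82.

3.82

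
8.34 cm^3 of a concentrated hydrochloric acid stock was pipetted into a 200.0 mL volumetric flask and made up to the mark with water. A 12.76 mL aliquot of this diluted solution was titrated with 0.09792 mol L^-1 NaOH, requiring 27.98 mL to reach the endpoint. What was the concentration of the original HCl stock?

n(NaOH) = 0.09792 x 0.02798 = 0.002740 mol.
n(HCl) in the aliquot = 0.002740 mol.
[diluted HCl] = 0.002740 / 0.01276 = 0.2147 M.
Dilution factor = 200.0/8.340 = 23.98, so [stock] = 0.2147 x 23.98 = 5.15 M.

5.15 M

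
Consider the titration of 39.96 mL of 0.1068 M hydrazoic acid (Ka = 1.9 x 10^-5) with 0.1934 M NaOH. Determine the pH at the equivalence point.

8.78

n(HN3) = 0.1068 x 0.03996 = 0.004268 mol; V(NaOH) at equivalence = 0.004268/0.1934 = 0.02207 L.
At equivalence all the acid is converted to N3-; total volume = 0.03996 + 0.02207 = 0.06203 L, so [N3-] = 0.004268/0.06203 = 0.06880 M.
Kb = Kw/Ka = 1.0e-14 / 1.9 x 10^-5 = 5.26e-10.
[OH^-] = sqrt(Kb x [N3-]) = sqrt(5.26e-10 x 0.06880) = 6.02e-6 M.
pOH = 5.22, so pH = 14.00 - 5.22 = 8.78.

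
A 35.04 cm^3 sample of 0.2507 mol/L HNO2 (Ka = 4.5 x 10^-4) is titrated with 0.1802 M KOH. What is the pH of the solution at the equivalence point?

8.18

n(HNO2) = 0.2507 x 0.03504 = 0.008785 mol; V(KOH) at equivalence = 0.008785/0.1802 = 0.04875 L.
At equivalence all the acid is converted to NO2-; total volume = 0.03504 + 0.04875 = 0.08379 L, so [NO2-] = 0.008785/0.08379 = 0.1048 M.
Kb = Kw/Ka = 1.0e-14 / 4.5 x 10^-4 = 2.22e-11.
[OH^-] = sqrt(Kb x [NO2-]) = sqrt(2.22e-11 x 0.1048) = 1.53e-6 M.
pOH = 5.82, so pH = 14.00 - 5.82 = 8.18.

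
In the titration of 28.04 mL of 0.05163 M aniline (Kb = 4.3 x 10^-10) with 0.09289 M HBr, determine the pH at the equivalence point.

n(C6H5NH2) = 0.05163 x 0.02804 = 0.001448 mol; V(HBr) at equivalence = 0.001448/0.09289 = 0.01559 L.
At equivalence the base is fully converted to C6H5NH3+; total volume = 0.04363 L, so [C6H5NH3+] = 0.001448/0.04363 = 0.03319 M.
Ka(C6H5NH3+) = Kw/Kb = 1.0e-14 / 4.3 x 10^-10 = 2.33e-5.
[H^+] = sqrt(Ka x [C6H5NH3+]) = sqrt(2.33e-5 x 0.03319) = 0.000878 M.
pH = -log(0.000878) = 3.06.

3.06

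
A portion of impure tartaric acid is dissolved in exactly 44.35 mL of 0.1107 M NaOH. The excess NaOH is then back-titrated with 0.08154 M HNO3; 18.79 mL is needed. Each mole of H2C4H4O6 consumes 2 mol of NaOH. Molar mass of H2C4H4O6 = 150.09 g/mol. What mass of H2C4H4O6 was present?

0.253 g

Total n(NaOH) added = 0.1107 x 0.04435 = 0.004910 mol.
n(HNO3) used = 0.08154 x 0.01879 = 0.001532 mol, which equals the excess n(NaOH).
So n(NaOH) consumed by the sample = 0.004910 - 0.001532 = 0.003377 mol.
n(H2C4H4O6) = 0.003377 / 2 = 0.001689 mol.
mass = 0.001689 mol x 150.09 g/mol = 0.253 g.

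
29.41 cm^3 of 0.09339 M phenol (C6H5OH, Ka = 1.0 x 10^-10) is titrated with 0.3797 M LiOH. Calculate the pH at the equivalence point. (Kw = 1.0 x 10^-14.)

n(C6H5OH) = 0.09339 x 0.02941 = 0.002747 mol; V(LiOH) at equivalence = 0.002747/0.3797 = 0.007234 L.
At equivalence all the acid is converted to C6H5O-; total volume = 0.02941 + 0.007234 = 0.03664 L, so [C6H5O-] = 0.002747/0.03664 = 0.07495 M.
Kb = Kw/Ka = 1.0e-14 / 1.0 x 10^-10 = 0.000100.
[OH^-] = sqrt(Kb x [C6H5O-]) = sqrt(0.000100 x 0.07495) = 0.00274 M.
pOH = 2.56, so pH = 14.00 - 2.56 = 11.44.

11.44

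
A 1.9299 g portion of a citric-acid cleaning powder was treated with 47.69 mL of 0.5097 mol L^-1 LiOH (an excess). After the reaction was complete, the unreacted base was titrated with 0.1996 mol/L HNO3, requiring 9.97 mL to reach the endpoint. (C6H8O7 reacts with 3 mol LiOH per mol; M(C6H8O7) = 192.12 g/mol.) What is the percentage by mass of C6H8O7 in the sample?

74.1%

Total n(LiOH) added = 0.5097 x 0.04769 = 0.02431 mol.
n(HNO3) used = 0.1996 x 0.009970 = 0.001990 mol, which equals the excess n(LiOH).
So n(LiOH) consumed by the sample = 0.02431 - 0.001990 = 0.02232 mol.
n(C6H8O7) = 0.02232 / 3 = 0.007439 mol.
mass C6H8O7 = 0.007439 x 192.12 = 1.429 g, so %C6H8O7 = 1.429/1.9299 x 100 = 74.1%.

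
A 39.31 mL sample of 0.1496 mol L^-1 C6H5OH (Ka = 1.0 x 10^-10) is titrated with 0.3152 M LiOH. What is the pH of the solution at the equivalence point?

n(C6H5OH) = 0.1496 x 0.03931 = 0.005881 mol; V(LiOH) at equivalence = 0.005881/0.3152 = 0.01866 L.
At equivalence all the acid is converted to C6H5O-; total volume = 0.03931 + 0.01866 = 0.05797 L, so [C6H5O-] = 0.005881/0.05797 = 0.1014 M.
Kb = Kw/Ka = 1.0e-14 / 1.0 x 10^-10 = 0.000100.
[OH^-] = sqrt(Kb x [C6H5O-]) = sqrt(0.000100 x 0.1014) = 0.00319 M.
pOH = 2.50, so pH = 14.00 - 2.50 = 11.50.

11.50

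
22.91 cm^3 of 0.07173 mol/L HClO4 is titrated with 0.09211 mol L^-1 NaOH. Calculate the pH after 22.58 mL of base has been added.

n(acid) = 0.07173 x 0.02291 = 0.001643 mol; n(NaOH) added = 0.09211 x 0.02258 = 0.002080 mol.
Base is in excess by 0.002080 - 0.001643 = 0.0004365 mol in a total volume of 0.04549 L.
[OH^-] = 0.0004365/0.04549 = 0.009596 M, so pOH = 2.02 and pH = 14.00 - 2.02 = 11.98.

11.98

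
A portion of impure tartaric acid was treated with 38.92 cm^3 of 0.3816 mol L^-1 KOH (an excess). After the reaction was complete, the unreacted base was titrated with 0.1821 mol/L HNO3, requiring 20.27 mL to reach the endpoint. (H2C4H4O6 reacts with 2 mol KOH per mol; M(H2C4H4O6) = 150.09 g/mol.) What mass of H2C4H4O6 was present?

0.838 g

Total n(KOH) added = 0.3816 x 0.03892 = 0.01485 mol.
n(HNO3) used = 0.1821 x 0.02027 = 0.003691 mol, which equals the excess n(KOH).
So n(KOH) consumed by the sample = 0.01485 - 0.003691 = 0.01116 mol.
n(H2C4H4O6) = 0.01116 / 2 = 0.005580 mol.
mass = 0.005580 mol x 150.09 g/mol = 0.838 g.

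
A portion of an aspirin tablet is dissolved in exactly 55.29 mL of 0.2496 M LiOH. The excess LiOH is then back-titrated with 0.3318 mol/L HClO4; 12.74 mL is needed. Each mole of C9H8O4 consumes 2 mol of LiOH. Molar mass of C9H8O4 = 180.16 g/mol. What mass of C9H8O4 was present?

0.862 g

Total n(LiOH) added = 0.2496 x 0.05529 = 0.01380 mol.
n(HClO4) used = 0.3318 x 0.01274 = 0.004227 mol, which equals the excess n(LiOH).
So n(LiOH) consumed by the sample = 0.01380 - 0.004227 = 0.009573 mol.
n(C9H8O4) = 0.009573 / 2 = 0.004787 mol.
mass = 0.004787 mol x 180.16 g/mol = 0.862 g.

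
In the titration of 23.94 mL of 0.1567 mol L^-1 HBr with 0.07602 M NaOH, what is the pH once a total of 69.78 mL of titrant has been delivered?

n(acid) = 0.1567 x 0.02394 = 0.003751 mol; n(NaOH) added = 0.07602 x 0.06978 = 0.005305 mol.
Base is in excess by 0.005305 - 0.003751 = 0.001553 mol in a total volume of 0.09372 L.
[OH^-] = 0.001553/0.09372 = 0.01657 M, so pOH = 1.78 and pH = 14.00 - 1.78 = 12.22.

12.22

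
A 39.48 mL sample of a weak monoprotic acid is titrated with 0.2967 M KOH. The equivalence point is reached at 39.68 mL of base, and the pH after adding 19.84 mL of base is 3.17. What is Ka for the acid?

6.8 x 10^-4

19.84 mL is half of the equivalence volume, so this is the half-equivalence point where [HA] = [A^-].
At half-equivalence pH = pKa, so pKa = 3.17.
Ka = 10^(-3.17) = 6.8 x 10^-4.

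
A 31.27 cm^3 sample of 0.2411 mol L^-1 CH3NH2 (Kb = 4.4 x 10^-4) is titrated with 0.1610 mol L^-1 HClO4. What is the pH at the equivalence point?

5.83

n(CH3NH2) = 0.2411 x 0.03127 = 0.007539 mol; V(HClO4) at equivalence = 0.007539/0.1610 = 0.04683 L.
At equivalence the base is fully converted to CH3NH3+; total volume = 0.07810 L, so [CH3NH3+] = 0.007539/0.07810 = 0.09654 M.
Ka(CH3NH3+) = Kw/Kb = 1.0e-14 / 4.4 x 10^-4 = 2.27e-11.
[H^+] = sqrt(Ka x [CH3NH3+]) = sqrt(2.27e-11 x 0.09654) = 1.48e-6 M.
pH = -log(1.48e-6) = 5.83.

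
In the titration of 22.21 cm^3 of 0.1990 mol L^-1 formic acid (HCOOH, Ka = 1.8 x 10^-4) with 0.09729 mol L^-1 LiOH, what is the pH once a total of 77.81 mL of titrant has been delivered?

12.50

n(acid) = 0.1990 x 0.02221 = 0.004420 mol; n(LiOH) added = 0.09729 x 0.07781 = 0.007570 mol.
Base is in excess by 0.007570 - 0.004420 = 0.003150 mol in a total volume of 0.1000 L.
[OH^-] = 0.003150/0.1000 = 0.03150 M, so pOH = 1.50 and pH = 14.00 - 1.50 = 12.50.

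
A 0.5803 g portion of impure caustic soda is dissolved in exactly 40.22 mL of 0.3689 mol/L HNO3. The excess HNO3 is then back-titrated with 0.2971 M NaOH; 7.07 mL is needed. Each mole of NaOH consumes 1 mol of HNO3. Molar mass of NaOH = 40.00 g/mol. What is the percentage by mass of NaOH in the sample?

87.8%

Total n(HNO3) added = 0.3689 x 0.04022 = 0.01484 mol.
n(NaOH) used = 0.2971 x 0.007070 = 0.002100 mol, which equals the excess n(HNO3).
So n(HNO3) consumed by the sample = 0.01484 - 0.002100 = 0.01274 mol.
n(NaOH) = 0.01274 / 1 = 0.01274 mol.
mass NaOH = 0.01274 x 40.00 = 0.5095 g, so %NaOH = 0.5095/0.5803 x 100 = 87.8%.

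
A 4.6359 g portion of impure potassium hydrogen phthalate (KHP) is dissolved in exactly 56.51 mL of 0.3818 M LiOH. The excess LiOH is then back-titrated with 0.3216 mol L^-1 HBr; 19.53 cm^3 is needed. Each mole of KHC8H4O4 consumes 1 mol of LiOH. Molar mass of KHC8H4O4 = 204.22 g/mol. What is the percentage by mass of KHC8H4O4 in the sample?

67.4%

Total n(LiOH) added = 0.3818 x 0.05651 = 0.02158 mol.
n(HBr) used = 0.3216 x 0.01953 = 0.006281 mol, which equals the excess n(LiOH).
So n(LiOH) consumed by the sample = 0.02158 - 0.006281 = 0.01529 mol.
n(KHC8H4O4) = 0.01529 / 1 = 0.01529 mol.
mass KHC8H4O4 = 0.01529 x 204.22 = 3.123 g, so %KHC8H4O4 = 3.123/4.6359 x 100 = 67.4%.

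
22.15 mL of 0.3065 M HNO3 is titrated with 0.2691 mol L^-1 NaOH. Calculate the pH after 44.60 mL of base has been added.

12.89

n(acid) = 0.3065 x 0.02215 = 0.006789 mol; n(NaOH) added = 0.2691 x 0.04460 = 0.01200 mol.
Base is in excess by 0.01200 - 0.006789 = 0.005213 mol in a total volume of 0.06675 L.
[OH^-] = 0.005213/0.06675 = 0.07810 M, so pOH = 1.11 and pH = 14.00 - 1.11 = 12.89.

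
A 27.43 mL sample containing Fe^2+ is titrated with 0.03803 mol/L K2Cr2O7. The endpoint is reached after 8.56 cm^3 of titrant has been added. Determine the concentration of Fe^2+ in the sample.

n(K2Cr2O7) = 0.03803 x 0.008560 = 0.0003255 mol.
From the balanced equation, 1 mol K2Cr2O7 reacts with 6 mol Fe^2+, so n(Fe^2+) = 0.0003255 x 6/1 = 0.001953 mol.
[Fe^2+] = 0.001953 / 0.02743 L = 0.0712 M.

0.0712 M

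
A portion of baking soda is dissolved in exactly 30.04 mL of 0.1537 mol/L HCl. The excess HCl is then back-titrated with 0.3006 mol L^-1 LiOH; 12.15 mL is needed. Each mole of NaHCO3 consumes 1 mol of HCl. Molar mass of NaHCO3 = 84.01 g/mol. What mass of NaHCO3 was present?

Total n(HCl) added = 0.1537 x 0.03004 = 0.004617 mol.
n(LiOH) used = 0.3006 x 0.01215 = 0.003652 mol, which equals the excess n(HCl).
So n(HCl) consumed by the sample = 0.004617 - 0.003652 = 0.0009649 mol.
n(NaHCO3) = 0.0009649 / 1 = 0.0009649 mol.
mass = 0.0009649 mol x 84.01 g/mol = 0.0811 g.

0.0811 g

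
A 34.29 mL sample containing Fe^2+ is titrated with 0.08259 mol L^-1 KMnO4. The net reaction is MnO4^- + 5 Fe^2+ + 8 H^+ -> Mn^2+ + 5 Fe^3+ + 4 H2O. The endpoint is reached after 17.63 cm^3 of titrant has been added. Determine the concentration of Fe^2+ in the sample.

0.212 M

n(KMnO4) = 0.08259 x 0.01763 = 0.001456 mol.
From the balanced equation, 1 mol KMnO4 reacts with 5 mol Fe^2+, so n(Fe^2+) = 0.001456 x 5/1 = 0.007280 mol.
[Fe^2+] = 0.007280 / 0.03429 L = 0.212 M.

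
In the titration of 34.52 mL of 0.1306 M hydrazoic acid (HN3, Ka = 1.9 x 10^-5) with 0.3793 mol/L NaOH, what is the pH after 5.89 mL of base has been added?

4.71

Initial n(HN3) = 0.1306 x 0.03452 = 0.004508 mol.
n(NaOH) added = 0.3793 x 0.005890 = 0.002234 mol, converting that many moles of HN3 to N3-.
Remaining n(HN3) = 0.002274 mol; n(N3-) = 0.002234 mol.
By Henderson-Hasselbalch, pH = pKa + log([A^-]/[HA]) = 4.72 + log(0.002234/0.002274) = 4.72 + (-0.01) = 4.71.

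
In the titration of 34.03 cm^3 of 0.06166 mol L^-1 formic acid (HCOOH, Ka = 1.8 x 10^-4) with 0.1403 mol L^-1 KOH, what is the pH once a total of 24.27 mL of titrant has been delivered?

12.35

n(acid) = 0.06166 x 0.03403 = 0.002098 mol; n(KOH) added = 0.1403 x 0.02427 = 0.003405 mol.
Base is in excess by 0.003405 - 0.002098 = 0.001307 mol in a total volume of 0.05830 L.
[OH^-] = 0.001307/0.05830 = 0.02241 M, so pOH = 1.65 and pH = 14.00 - 1.65 = 12.35.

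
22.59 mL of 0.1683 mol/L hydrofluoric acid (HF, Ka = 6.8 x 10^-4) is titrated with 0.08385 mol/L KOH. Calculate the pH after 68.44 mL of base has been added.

n(acid) = 0.1683 x 0.02259 = 0.003802 mol; n(KOH) added = 0.08385 x 0.06844 = 0.005739 mol.
Base is in excess by 0.005739 - 0.003802 = 0.001937 mol in a total volume of 0.09103 L.
[OH^-] = 0.001937/0.09103 = 0.02128 M, so pOH = 1.67 and pH = 14.00 - 1.67 = 12.33.

12.33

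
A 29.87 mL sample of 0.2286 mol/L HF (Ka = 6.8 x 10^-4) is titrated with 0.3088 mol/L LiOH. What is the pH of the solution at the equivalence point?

n(HF) = 0.2286 x 0.02987 = 0.006828 mol; V(LiOH) at equivalence = 0.006828/0.3088 = 0.02211 L.
At equivalence all the acid is converted to F-; total volume = 0.02987 + 0.02211 = 0.05198 L, so [F-] = 0.006828/0.05198 = 0.1314 M.
Kb = Kw/Ka = 1.0e-14 / 6.8 x 10^-4 = 1.47e-11.
[OH^-] = sqrt(Kb x [F-]) = sqrt(1.47e-11 x 0.1314) = 1.39e-6 M.
pOH = 5.86, so pH = 14.00 - 5.86 = 8.14.

8.14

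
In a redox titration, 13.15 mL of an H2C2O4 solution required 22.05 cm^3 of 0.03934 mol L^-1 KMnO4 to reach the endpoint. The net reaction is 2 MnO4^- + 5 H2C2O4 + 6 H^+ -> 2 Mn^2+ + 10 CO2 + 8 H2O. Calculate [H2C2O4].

n(KMnO4) = 0.03934 x 0.02205 = 0.0008674 mol.
From the balanced equation, 2 mol KMnO4 reacts with 5 mol H2C2O4, so n(H2C2O4) = 0.0008674 x 5/2 = 0.002169 mol.
[H2C2O4] = 0.002169 / 0.01315 L = 0.165 M.

0.165 M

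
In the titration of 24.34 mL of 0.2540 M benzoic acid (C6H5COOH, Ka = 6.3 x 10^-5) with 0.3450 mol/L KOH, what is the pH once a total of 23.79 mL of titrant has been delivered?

12.62

n(acid) = 0.2540 x 0.02434 = 0.006182 mol; n(KOH) added = 0.3450 x 0.02379 = 0.008208 mol.
Base is in excess by 0.008208 - 0.006182 = 0.002025 mol in a total volume of 0.04813 L.
[OH^-] = 0.002025/0.04813 = 0.04208 M, so pOH = 1.38 and pH = 14.00 - 1.38 = 12.62.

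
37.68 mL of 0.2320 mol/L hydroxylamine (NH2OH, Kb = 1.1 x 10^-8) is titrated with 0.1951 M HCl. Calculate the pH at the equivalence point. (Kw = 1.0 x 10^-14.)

n(NH2OH) = 0.2320 x 0.03768 = 0.008742 mol; V(HCl) at equivalence = 0.008742/0.1951 = 0.04481 L.
At equivalence the base is fully converted to NH3OH+; total volume = 0.08249 L, so [NH3OH+] = 0.008742/0.08249 = 0.1060 M.
Ka(NH3OH+) = Kw/Kb = 1.0e-14 / 1.1 x 10^-8 = 9.09e-7.
[H^+] = sqrt(Ka x [NH3OH+]) = sqrt(9.09e-7 x 0.1060) = 0.000310 M.
pH = -log(0.000310) = 3.51.

3.51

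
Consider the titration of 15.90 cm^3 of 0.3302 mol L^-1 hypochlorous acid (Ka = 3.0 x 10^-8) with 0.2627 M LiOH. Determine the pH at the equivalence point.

10.34

n(HClO) = 0.3302 x 0.01590 = 0.005250 mol; V(LiOH) at equivalence = 0.005250/0.2627 = 0.01999 L.
At equivalence all the acid is converted to ClO-; total volume = 0.01590 + 0.01999 = 0.03589 L, so [ClO-] = 0.005250/0.03589 = 0.1463 M.
Kb = Kw/Ka = 1.0e-14 / 3.0 x 10^-8 = 3.33e-7.
[OH^-] = sqrt(Kb x [ClO-]) = sqrt(3.33e-7 x 0.1463) = 0.000221 M.
pOH = 3.66, so pH = 14.00 - 3.66 = 10.34.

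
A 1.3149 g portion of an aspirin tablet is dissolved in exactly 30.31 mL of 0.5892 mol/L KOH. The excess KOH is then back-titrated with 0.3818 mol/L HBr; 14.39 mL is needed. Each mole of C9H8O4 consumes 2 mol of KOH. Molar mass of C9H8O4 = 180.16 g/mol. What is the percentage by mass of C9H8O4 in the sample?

84.7%

Total n(KOH) added = 0.5892 x 0.03031 = 0.01786 mol.
n(HBr) used = 0.3818 x 0.01439 = 0.005494 mol, which equals the excess n(KOH).
So n(KOH) consumed by the sample = 0.01786 - 0.005494 = 0.01236 mol.
n(C9H8O4) = 0.01236 / 2 = 0.006182 mol.
mass C9H8O4 = 0.006182 x 180.16 = 1.114 g, so %C9H8O4 = 1.114/1.3149 x 100 = 84.7%.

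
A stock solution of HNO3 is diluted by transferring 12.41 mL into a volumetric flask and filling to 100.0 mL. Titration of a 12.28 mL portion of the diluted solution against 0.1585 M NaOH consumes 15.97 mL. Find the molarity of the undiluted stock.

n(NaOH) = 0.1585 x 0.01597 = 0.002531 mol.
n(HNO3) in the aliquot = 0.002531 mol.
[diluted HNO3] = 0.002531 / 0.01228 = 0.2061 M.
Dilution factor = 100.0/12.41 = 8.058, so [stock] = 0.2061 x 8.058 = 1.66 M.

1.66 M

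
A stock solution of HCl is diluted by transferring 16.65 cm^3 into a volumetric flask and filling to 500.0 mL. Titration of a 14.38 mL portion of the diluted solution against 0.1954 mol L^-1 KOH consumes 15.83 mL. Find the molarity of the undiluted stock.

6.46 M

n(KOH) = 0.1954 x 0.01583 = 0.003093 mol.
n(HCl) in the aliquot = 0.003093 mol.
[diluted HCl] = 0.003093 / 0.01438 = 0.2151 M.
Dilution factor = 500.0/16.65 = 30.03, so [stock] = 0.2151 x 30.03 = 6.46 M.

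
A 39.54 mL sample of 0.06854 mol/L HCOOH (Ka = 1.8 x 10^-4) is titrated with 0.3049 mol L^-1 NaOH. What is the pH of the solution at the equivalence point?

n(HCOOH) = 0.06854 x 0.03954 = 0.002710 mol; V(NaOH) at equivalence = 0.002710/0.3049 = 0.008888 L.
At equivalence all the acid is converted to HCOO-; total volume = 0.03954 + 0.008888 = 0.04843 L, so [HCOO-] = 0.002710/0.04843 = 0.05596 M.
Kb = Kw/Ka = 1.0e-14 / 1.8 x 10^-4 = 5.56e-11.
[OH^-] = sqrt(Kb x [HCOO-]) = sqrt(5.56e-11 x 0.05596) = 1.76e-6 M.
pOH = 5.75, so pH = 14.00 - 5.75 = 8.25.

8.25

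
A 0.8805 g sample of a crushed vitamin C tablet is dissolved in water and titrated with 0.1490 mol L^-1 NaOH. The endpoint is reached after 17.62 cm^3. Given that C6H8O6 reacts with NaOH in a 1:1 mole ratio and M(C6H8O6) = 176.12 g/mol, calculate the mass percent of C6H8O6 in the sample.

n(NaOH) = 0.1490 x 0.01762 = 0.002625 mol.
n(C6H8O6) = 0.002625 / 1 = 0.002625 mol.
mass of C6H8O6 = 0.002625 x 176.12 = 0.4624 g.
% purity = 0.4624 / 0.8805 x 100 = 52.5%.

52.5%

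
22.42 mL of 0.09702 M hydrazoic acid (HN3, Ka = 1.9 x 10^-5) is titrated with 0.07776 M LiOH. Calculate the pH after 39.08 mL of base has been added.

n(acid) = 0.09702 x 0.02242 = 0.002175 mol; n(LiOH) added = 0.07776 x 0.03908 = 0.003039 mol.
Base is in excess by 0.003039 - 0.002175 = 0.0008637 mol in a total volume of 0.06150 L.
[OH^-] = 0.0008637/0.06150 = 0.01404 M, so pOH = 1.85 and pH = 14.00 - 1.85 = 12.15.

12.15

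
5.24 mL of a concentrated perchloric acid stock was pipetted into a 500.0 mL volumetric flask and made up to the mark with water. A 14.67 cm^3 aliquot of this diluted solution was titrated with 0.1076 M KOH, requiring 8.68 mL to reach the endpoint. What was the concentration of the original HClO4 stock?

6.07 M

n(KOH) = 0.1076 x 0.008680 = 0.0009340 mol.
n(HClO4) in the aliquot = 0.0009340 mol.
[diluted HClO4] = 0.0009340 / 0.01467 = 0.06367 M.
Dilution factor = 500.0/5.240 = 95.42, so [stock] = 0.06367 x 95.42 = 6.07 M.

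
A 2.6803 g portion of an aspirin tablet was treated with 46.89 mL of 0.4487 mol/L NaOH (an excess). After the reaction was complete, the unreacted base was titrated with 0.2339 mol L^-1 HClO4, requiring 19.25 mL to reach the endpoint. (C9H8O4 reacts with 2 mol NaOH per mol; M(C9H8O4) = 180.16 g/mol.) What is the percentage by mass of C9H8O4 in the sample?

Total n(NaOH) added = 0.4487 x 0.04689 = 0.02104 mol.
n(HClO4) used = 0.2339 x 0.01925 = 0.004503 mol, which equals the excess n(NaOH).
So n(NaOH) consumed by the sample = 0.02104 - 0.004503 = 0.01654 mol.
n(C9H8O4) = 0.01654 / 2 = 0.008268 mol.
mass C9H8O4 = 0.008268 x 180.16 = 1.490 g, so %C9H8O4 = 1.490/2.6803 x 100 = 55.6%.

55.6%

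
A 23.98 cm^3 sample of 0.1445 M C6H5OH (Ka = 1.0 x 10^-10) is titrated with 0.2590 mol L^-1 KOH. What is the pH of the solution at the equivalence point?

n(C6H5OH) = 0.1445 x 0.02398 = 0.003465 mol; V(KOH) at equivalence = 0.003465/0.2590 = 0.01338 L.
At equivalence all the acid is converted to C6H5O-; total volume = 0.02398 + 0.01338 = 0.03736 L, so [C6H5O-] = 0.003465/0.03736 = 0.09275 M.
Kb = Kw/Ka = 1.0e-14 / 1.0 x 10^-10 = 0.000100.
[OH^-] = sqrt(Kb x [C6H5O-]) = sqrt(0.000100 x 0.09275) = 0.00305 M.
pOH = 2.52, so pH = 14.00 - 2.52 = 11.48.

11.48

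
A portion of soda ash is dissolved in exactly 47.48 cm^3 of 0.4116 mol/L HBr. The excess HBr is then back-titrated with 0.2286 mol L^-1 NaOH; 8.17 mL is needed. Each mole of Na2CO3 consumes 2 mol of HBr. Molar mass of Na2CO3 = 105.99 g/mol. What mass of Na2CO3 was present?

0.937 g

Total n(HBr) added = 0.4116 x 0.04748 = 0.01954 mol.
n(NaOH) used = 0.2286 x 0.008170 = 0.001868 mol, which equals the excess n(HBr).
So n(HBr) consumed by the sample = 0.01954 - 0.001868 = 0.01768 mol.
n(Na2CO3) = 0.01768 / 2 = 0.008838 mol.
mass = 0.008838 mol x 105.99 g/mol = 0.937 g.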